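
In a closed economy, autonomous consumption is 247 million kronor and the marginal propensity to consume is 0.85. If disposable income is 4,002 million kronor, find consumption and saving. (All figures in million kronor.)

C = 3648.7; S = 353.3

C = 247 + 0.85(4002) = 247 + 3401.7 = 3648.7
S = Y − C = 4002 − 3648.7 = 353.3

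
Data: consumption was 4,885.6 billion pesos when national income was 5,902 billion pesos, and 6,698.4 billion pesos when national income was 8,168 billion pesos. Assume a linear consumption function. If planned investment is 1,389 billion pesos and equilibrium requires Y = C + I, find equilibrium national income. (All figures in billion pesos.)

MPC = (6698.4 − 4885.6)/(8168 − 5902) = 1812.8/2266 = 0.8
a = 4885.6 − 0.8(5902) = 164
Equilibrium: Y = 164 + 0.8Y + 1389
0.2Y = 1553, so Y = 1553/0.2 = 7765

Y = 7765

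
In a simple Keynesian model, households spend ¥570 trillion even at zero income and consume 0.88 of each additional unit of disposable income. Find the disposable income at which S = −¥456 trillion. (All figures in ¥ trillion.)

Y = 950

S = Y − C = -570 + 0.12Y
-570 + 0.12Y = -456, so 0.12Y = 114 and Y = 950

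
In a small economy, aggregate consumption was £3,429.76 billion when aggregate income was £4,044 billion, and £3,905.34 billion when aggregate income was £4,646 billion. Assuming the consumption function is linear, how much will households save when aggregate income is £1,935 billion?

S = 171.35

MPC = (3905.34 − 3429.76)/(4646 − 4044) = 475.58/602 = 0.79
a = 3429.76 − 0.79(4044) = 3429.76 − 3194.76 = 235
C = 235 + 0.79(1935) = 1763.65
S = 1935 − 1763.65 = 171.35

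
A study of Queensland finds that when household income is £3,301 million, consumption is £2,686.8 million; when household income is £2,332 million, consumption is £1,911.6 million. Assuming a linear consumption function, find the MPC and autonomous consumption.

MPC = ΔC/ΔY = (2686.8 − 1911.6)/(3301 − 2332) = 775.2/969 = 0.8
a = C − MPC·Y = 1911.6 − 0.8(2332) = 1911.6 − 1865.6 = 46

MPC = 0.8; a = 46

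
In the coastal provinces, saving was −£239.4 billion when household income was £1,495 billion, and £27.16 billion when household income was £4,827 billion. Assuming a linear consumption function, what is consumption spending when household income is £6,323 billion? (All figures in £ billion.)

C = 6176.16

MPS = ΔS/ΔY = (27.16 − (-239.4))/(4827 − 1495) = 266.56/3332 = 0.08
MPC = 1 − MPS = 0.92
Autonomous saving = -239.4 − 0.08(1495) = -359, so a = 359
C = 359 + 0.92(6323) = 359 + 5817.16 = 6176.16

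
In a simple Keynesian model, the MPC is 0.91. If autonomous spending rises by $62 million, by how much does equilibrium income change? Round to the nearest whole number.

The multiplier is 1/(1 − MPC) = 1/0.09.
ΔY = 62/0.09 = 688.89 ≈ 689

ΔY ≈ 689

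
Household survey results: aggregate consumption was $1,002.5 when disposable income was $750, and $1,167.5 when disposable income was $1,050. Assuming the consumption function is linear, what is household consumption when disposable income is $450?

C = 837.5

MPC = (1167.5 − 1002.5)/(1050 − 750) = 165/300 = 0.55
a = 1002.5 − 0.55(750) = 1002.5 − 412.5 = 590
C = 590 + 0.55(450) = 590 + 247.5 = 837.5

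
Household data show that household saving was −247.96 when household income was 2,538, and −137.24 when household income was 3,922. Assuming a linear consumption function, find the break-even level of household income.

MPS = ΔS/ΔY = (-137.24 − (-247.96))/(3922 − 2538) = 110.72/1384 = 0.08
MPC = 1 − MPS = 0.92
From S(2538) = -247.96: −a + 0.08(2538) = -247.96, so a = 203.04 − (-247.96) = 451
Break-even (S = 0): Y = a/MPS = 451/0.08 = 5637.5

Y = 5637.5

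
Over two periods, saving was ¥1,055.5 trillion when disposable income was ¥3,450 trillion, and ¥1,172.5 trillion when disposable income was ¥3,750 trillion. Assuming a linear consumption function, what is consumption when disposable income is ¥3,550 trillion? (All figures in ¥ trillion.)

MPS = ΔS/ΔY = (1172.5 − 1055.5)/(3750 − 3450) = 117/300 = 0.39
MPC = 1 − MPS = 0.61
Autonomous saving = 1055.5 − 0.39(3450) = -290, so a = 290
C = 290 + 0.61(3550) = 290 + 2165.5 = 2455.5

C = 2455.5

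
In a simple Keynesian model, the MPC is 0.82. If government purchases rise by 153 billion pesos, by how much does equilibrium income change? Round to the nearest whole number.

The multiplier is 1/(1 − MPC) = 1/0.18.
ΔY = 153/0.18 = 850.00 ≈ 850

ΔY ≈ 850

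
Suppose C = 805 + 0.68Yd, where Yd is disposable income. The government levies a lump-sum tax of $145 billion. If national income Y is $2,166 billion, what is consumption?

C = 2179.28

Yd = Y − T = 2166 − 145 = 2021
C = 805 + 0.68(2021) = 805 + 1374.28 = 2179.28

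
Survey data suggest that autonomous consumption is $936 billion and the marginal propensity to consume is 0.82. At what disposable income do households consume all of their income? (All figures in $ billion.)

At break-even, C = Y: 936 + 0.82Y = Y
0.18Y = 936, so Y = 936/0.18 = 5200

Y = 5200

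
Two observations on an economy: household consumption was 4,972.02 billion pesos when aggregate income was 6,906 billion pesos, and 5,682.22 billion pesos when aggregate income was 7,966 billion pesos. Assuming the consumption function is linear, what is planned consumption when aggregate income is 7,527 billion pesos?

C = 5388.09

MPC = (5682.22 − 4972.02)/(7966 − 6906) = 710.2/1060 = 0.67
a = 4972.02 − 0.67(6906) = 4972.02 − 4627.02 = 345
C = 345 + 0.67(7527) = 345 + 5043.09 = 5388.09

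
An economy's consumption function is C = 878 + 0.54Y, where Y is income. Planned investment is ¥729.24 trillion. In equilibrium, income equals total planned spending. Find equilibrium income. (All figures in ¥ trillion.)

Y = C + I = 878 + 0.54Y + 729.24
Y − 0.54Y = 1607.24
0.46Y = 1607.24, so Y = 1607.24/0.46 = 3494

Y = 3494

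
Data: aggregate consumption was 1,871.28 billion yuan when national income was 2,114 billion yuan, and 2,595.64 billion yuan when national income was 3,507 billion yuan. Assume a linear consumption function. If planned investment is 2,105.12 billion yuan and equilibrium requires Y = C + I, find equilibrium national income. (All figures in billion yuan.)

MPC = (2595.64 − 1871.28)/(3507 − 2114) = 724.36/1393 = 0.52
a = 1871.28 − 0.52(2114) = 772
Equilibrium: Y = 772 + 0.52Y + 2105.12
0.48Y = 2877.12, so Y = 2877.12/0.48 = 5994

Y = 5994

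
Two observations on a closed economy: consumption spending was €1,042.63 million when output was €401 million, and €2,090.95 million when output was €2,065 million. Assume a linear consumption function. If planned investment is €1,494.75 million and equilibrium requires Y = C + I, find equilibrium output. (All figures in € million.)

MPC = (2090.95 − 1042.63)/(2065 − 401) = 1048.32/1664 = 0.63
a = 1042.63 − 0.63(401) = 790
Equilibrium: Y = 790 + 0.63Y + 1494.75
0.37Y = 2284.75, so Y = 2284.75/0.37 = 6175

Y = 6175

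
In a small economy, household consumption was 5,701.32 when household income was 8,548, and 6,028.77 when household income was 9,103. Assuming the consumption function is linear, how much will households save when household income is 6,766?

S = 2116.06

MPC = (6028.77 − 5701.32)/(9103 − 8548) = 327.45/555 = 0.59
a = 5701.32 − 0.59(8548) = 5701.32 − 5043.32 = 658
C = 658 + 0.59(6766) = 4649.94
S = 6766 − 4649.94 = 2116.06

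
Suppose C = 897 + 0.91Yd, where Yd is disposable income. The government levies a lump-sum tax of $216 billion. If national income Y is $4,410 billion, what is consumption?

C = 4713.54

Yd = Y − T = 4410 − 216 = 4194
C = 897 + 0.91(4194) = 897 + 3816.54 = 4713.54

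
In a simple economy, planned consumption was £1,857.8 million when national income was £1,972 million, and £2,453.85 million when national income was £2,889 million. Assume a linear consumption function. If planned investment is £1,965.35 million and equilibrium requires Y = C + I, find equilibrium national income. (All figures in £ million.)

MPC = (2453.85 − 1857.8)/(2889 − 1972) = 596.05/917 = 0.65
a = 1857.8 − 0.65(1972) = 576
Equilibrium: Y = 576 + 0.65Y + 1965.35
0.35Y = 2541.35, so Y = 2541.35/0.35 = 7261

Y = 7261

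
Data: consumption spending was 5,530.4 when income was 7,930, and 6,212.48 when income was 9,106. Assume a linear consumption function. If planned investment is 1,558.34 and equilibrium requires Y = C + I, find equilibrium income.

Y = 5927

MPC = (6212.48 − 5530.4)/(9106 − 7930) = 682.08/1176 = 0.58
a = 5530.4 − 0.58(7930) = 931
Equilibrium: Y = 931 + 0.58Y + 1558.34
0.42Y = 2489.34, so Y = 2489.34/0.42 = 5927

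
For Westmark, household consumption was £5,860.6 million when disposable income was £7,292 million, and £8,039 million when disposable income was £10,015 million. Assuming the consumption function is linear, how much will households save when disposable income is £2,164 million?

S = 405.8

MPC = (8039 − 5860.6)/(10015 − 7292) = 2178.4/2723 = 0.8
a = 5860.6 − 0.8(7292) = 5860.6 − 5833.6 = 27
C = 27 + 0.8(2164) = 1758.2
S = 2164 − 1758.2 = 405.8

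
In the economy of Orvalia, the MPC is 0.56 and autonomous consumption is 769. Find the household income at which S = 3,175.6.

S = Y − C = -769 + 0.44Y
-769 + 0.44Y = 3175.6, so 0.44Y = 3944.6 and Y = 8965

Y = 8965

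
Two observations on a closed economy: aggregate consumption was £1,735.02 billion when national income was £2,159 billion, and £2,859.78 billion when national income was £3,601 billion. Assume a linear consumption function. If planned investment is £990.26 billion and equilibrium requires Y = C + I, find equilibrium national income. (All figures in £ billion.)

MPC = (2859.78 − 1735.02)/(3601 − 2159) = 1124.76/1442 = 0.78
a = 1735.02 − 0.78(2159) = 51
Equilibrium: Y = 51 + 0.78Y + 990.26
0.22Y = 1041.26, so Y = 1041.26/0.22 = 4733

Y = 4733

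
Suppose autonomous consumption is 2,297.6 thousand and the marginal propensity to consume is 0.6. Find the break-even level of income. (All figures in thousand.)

At break-even, C = Y: 2297.6 + 0.6Y = Y
0.4Y = 2297.6, so Y = 2297.6/0.4 = 5744

Y = 5744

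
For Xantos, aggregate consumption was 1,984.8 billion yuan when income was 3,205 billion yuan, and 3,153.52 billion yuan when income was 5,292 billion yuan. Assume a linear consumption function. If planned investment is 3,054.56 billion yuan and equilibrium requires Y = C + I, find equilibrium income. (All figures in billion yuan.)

MPC = (3153.52 − 1984.8)/(5292 − 3205) = 1168.72/2087 = 0.56
a = 1984.8 − 0.56(3205) = 190
Equilibrium: Y = 190 + 0.56Y + 3054.56
0.44Y = 3244.56, so Y = 3244.56/0.44 = 7374

Y = 7374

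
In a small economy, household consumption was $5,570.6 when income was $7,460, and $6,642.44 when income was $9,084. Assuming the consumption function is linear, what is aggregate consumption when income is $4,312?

MPC = (6642.44 − 5570.6)/(9084 − 7460) = 1071.84/1624 = 0.66
a = 5570.6 − 0.66(7460) = 5570.6 − 4923.6 = 647
C = 647 + 0.66(4312) = 647 + 2845.92 = 3492.92

C = 3492.92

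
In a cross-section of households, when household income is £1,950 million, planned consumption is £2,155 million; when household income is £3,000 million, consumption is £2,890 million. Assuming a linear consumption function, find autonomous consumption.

a = 790

MPC = ΔC/ΔY = (2890 − 2155)/(3000 − 1950) = 735/1050 = 0.7
a = C − MPC·Y = 2155 − 0.7(1950) = 2155 − 1365 = 790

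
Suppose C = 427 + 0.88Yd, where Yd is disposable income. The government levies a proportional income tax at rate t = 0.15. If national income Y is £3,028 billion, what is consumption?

C = 2691.944

Yd = (1 − 0.15)(3028) = 0.85(3028) = 2573.8
C = 427 + 0.88(2573.8) = 427 + 2264.944 = 2691.944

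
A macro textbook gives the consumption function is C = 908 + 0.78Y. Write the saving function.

S = -908 + 0.22Y

S = Y − C = Y − (908 + 0.78Y) = -908 + (1 − 0.78)Y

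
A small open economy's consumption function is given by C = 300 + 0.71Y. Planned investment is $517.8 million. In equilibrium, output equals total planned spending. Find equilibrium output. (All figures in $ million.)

Y = 2820

Y = C + I = 300 + 0.71Y + 517.8
Y − 0.71Y = 817.8
0.29Y = 817.8, so Y = 817.8/0.29 = 2820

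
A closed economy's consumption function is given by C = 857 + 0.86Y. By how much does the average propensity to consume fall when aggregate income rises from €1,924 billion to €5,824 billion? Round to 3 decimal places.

At Y = 1924: C = 857 + 0.86(1924) = 2511.64, APC = 2511.64/1924 = 1.3054
At Y = 5824: C = 5865.64, APC = 5865.64/5824 = 1.0071
Fall in APC = 1.3054 − 1.0071 = 0.2983 ≈ 0.298

ΔAPC = 0.298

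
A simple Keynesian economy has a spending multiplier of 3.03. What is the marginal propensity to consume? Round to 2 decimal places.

k = 1/(1 − MPC), so 1 − MPC = 1/k = 1/3.03 = 0.3300
MPC = 1 − 0.3300 = 0.67

MPC = 0.67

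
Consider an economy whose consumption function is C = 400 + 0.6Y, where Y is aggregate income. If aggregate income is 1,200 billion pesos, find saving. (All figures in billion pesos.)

C = 400 + 0.6(1200) = 400 + 720 = 1120
S = Y − C = 1200 − 1120 = 80

S = 80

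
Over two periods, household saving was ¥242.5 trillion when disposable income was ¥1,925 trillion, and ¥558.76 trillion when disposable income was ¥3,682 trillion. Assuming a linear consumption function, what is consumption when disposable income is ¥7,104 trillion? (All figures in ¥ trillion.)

MPS = ΔS/ΔY = (558.76 − 242.5)/(3682 − 1925) = 316.26/1757 = 0.18
MPC = 1 − MPS = 0.82
Autonomous saving = 242.5 − 0.18(1925) = -104, so a = 104
C = 104 + 0.82(7104) = 104 + 5825.28 = 5929.28

C = 5929.28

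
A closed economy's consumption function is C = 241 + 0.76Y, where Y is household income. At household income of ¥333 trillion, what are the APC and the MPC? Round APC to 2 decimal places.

MPC = 0.76 (the slope of the consumption function)
C = 241 + 0.76(333) = 494.08, so APC = 494.08/333 = 1.48

APC = 1.48; MPC = 0.76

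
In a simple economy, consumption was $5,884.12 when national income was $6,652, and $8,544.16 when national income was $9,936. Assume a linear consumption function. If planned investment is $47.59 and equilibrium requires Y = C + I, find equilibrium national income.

Y = 2861

MPC = (8544.16 − 5884.12)/(9936 − 6652) = 2660.04/3284 = 0.81
a = 5884.12 − 0.81(6652) = 496
Equilibrium: Y = 496 + 0.81Y + 47.59
0.19Y = 543.59, so Y = 543.59/0.19 = 2861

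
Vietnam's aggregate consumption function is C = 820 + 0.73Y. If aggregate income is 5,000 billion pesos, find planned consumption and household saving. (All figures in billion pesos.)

C = 4470; S = 530

C = 820 + 0.73(5000) = 820 + 3650 = 4470
S = Y − C = 5000 − 4470 = 530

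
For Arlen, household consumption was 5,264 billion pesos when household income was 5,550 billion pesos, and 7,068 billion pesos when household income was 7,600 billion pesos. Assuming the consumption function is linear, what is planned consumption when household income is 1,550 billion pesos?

C = 1744

MPC = (7068 − 5264)/(7600 − 5550) = 1804/2050 = 0.88
a = 5264 − 0.88(5550) = 5264 − 4884 = 380
C = 380 + 0.88(1550) = 380 + 1364 = 1744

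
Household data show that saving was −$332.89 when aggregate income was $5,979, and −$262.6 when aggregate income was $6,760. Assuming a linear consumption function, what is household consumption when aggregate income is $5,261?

MPS = ΔS/ΔY = (-262.6 − (-332.89))/(6760 − 5979) = 70.29/781 = 0.09
MPC = 1 − MPS = 0.91
Autonomous saving = -332.89 − 0.09(5979) = -871, so a = 871
C = 871 + 0.91(5261) = 871 + 4787.51 = 5658.51

C = 5658.51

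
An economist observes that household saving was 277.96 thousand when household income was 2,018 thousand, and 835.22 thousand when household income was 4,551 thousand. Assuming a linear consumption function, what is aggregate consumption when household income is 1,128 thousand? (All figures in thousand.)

MPS = ΔS/ΔY = (835.22 − 277.96)/(4551 − 2018) = 557.26/2533 = 0.22
MPC = 1 − MPS = 0.78
Autonomous saving = 277.96 − 0.22(2018) = -166, so a = 166
C = 166 + 0.78(1128) = 166 + 879.84 = 1045.84

C = 1045.84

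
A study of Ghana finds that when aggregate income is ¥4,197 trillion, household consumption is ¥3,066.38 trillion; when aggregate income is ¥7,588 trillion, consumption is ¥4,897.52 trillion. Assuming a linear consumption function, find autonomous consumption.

a = 800

MPC = ΔC/ΔY = (4897.52 − 3066.38)/(7588 − 4197) = 1831.14/3391 = 0.54
a = C − MPC·Y = 3066.38 − 0.54(4197) = 3066.38 − 2266.38 = 800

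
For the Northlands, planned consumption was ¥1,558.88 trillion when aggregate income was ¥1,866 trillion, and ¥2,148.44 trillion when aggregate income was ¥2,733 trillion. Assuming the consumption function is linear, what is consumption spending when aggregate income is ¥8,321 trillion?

C = 5948.28

MPC = (2148.44 − 1558.88)/(2733 − 1866) = 589.56/867 = 0.68
a = 1558.88 − 0.68(1866) = 1558.88 − 1268.88 = 290
C = 290 + 0.68(8321) = 290 + 5658.28 = 5948.28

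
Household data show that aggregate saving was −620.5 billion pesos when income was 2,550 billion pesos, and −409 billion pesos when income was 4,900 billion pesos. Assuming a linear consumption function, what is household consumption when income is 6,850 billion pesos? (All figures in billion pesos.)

C = 7083.5

MPS = ΔS/ΔY = (-409 − (-620.5))/(4900 − 2550) = 211.5/2350 = 0.09
MPC = 1 − MPS = 0.91
Autonomous saving = -620.5 − 0.09(2550) = -850, so a = 850
C = 850 + 0.91(6850) = 850 + 6233.5 = 7083.5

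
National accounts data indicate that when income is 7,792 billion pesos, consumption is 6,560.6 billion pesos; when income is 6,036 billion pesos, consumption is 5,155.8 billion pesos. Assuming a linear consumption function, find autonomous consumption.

MPC = ΔC/ΔY = (6560.6 − 5155.8)/(7792 − 6036) = 1404.8/1756 = 0.8
a = C − MPC·Y = 5155.8 − 0.8(6036) = 5155.8 − 4828.8 = 327

a = 327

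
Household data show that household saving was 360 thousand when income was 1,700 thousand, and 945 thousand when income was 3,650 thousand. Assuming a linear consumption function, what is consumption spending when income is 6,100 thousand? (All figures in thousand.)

MPS = ΔS/ΔY = (945 − 360)/(3650 − 1700) = 585/1950 = 0.3
MPC = 1 − MPS = 0.7
Autonomous saving = 360 − 0.3(1700) = -150, so a = 150
C = 150 + 0.7(6100) = 150 + 4270 = 4420

C = 4420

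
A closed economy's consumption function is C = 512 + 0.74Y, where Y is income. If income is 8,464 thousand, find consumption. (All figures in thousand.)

C = 512 + 0.74(8464) = 512 + 6263.36 = 6775.36

C = 6775.36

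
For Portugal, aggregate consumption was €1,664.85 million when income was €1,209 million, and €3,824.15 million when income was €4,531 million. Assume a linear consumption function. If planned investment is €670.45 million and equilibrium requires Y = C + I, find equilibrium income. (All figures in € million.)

Y = 4427

MPC = (3824.15 − 1664.85)/(4531 − 1209) = 2159.3/3322 = 0.65
a = 1664.85 − 0.65(1209) = 879
Equilibrium: Y = 879 + 0.65Y + 670.45
0.35Y = 1549.45, so Y = 1549.45/0.35 = 4427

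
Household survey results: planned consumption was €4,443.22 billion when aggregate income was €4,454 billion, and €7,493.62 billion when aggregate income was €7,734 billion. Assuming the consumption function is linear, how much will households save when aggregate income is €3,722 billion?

S = -40.46

MPC = (7493.62 − 4443.22)/(7734 − 4454) = 3050.4/3280 = 0.93
a = 4443.22 − 0.93(4454) = 4443.22 − 4142.22 = 301
C = 301 + 0.93(3722) = 3762.46
S = 3722 − 3762.46 = -40.46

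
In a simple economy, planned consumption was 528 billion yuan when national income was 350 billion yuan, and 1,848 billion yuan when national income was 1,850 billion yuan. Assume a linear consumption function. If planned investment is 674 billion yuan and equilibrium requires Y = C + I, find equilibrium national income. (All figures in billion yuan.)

MPC = (1848 − 528)/(1850 − 350) = 1320/1500 = 0.88
a = 528 − 0.88(350) = 220
Equilibrium: Y = 220 + 0.88Y + 674
0.12Y = 894, so Y = 894/0.12 = 7450

Y = 7450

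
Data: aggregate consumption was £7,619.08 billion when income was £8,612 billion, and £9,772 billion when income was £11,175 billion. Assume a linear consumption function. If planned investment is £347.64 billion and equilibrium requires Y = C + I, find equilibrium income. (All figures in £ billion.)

MPC = (9772 − 7619.08)/(11175 − 8612) = 2152.92/2563 = 0.84
a = 7619.08 − 0.84(8612) = 385
Equilibrium: Y = 385 + 0.84Y + 347.64
0.16Y = 732.64, so Y = 732.64/0.16 = 4579

Y = 4579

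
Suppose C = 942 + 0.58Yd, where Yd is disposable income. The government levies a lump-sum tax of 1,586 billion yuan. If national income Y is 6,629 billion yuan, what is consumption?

Yd = Y − T = 6629 − 1586 = 5043
C = 942 + 0.58(5043) = 942 + 2924.94 = 3866.94

C = 3866.94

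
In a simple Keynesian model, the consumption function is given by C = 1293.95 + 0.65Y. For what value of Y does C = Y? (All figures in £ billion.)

At break-even, C = Y: 1293.95 + 0.65Y = Y
0.35Y = 1293.95, so Y = 1293.95/0.35 = 3697

Y = 3697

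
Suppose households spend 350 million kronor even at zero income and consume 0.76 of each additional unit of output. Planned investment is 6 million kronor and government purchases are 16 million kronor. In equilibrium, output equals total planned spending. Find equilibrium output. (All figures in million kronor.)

Y = 1550

Y = C + I + G = 350 + 0.76Y + 6 + 16
Y − 0.76Y = 372
0.24Y = 372, so Y = 372/0.24 = 1550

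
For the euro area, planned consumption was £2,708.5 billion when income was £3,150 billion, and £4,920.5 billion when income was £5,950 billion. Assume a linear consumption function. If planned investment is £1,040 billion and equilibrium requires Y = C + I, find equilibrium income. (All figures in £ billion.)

MPC = (4920.5 − 2708.5)/(5950 − 3150) = 2212/2800 = 0.79
a = 2708.5 − 0.79(3150) = 220
Equilibrium: Y = 220 + 0.79Y + 1040
0.21Y = 1260, so Y = 1260/0.21 = 6000

Y = 6000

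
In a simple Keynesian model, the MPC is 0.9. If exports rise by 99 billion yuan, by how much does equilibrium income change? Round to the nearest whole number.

The multiplier is 1/(1 − MPC) = 1/0.1.
ΔY = 99/0.1 = 990.00 ≈ 990

ΔY ≈ 990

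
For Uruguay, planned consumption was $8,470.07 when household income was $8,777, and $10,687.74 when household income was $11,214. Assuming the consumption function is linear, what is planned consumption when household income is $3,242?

MPC = (10687.74 − 8470.07)/(11214 − 8777) = 2217.67/2437 = 0.91
a = 8470.07 − 0.91(8777) = 8470.07 − 7987.07 = 483
C = 483 + 0.91(3242) = 483 + 2950.22 = 3433.22

C = 3433.22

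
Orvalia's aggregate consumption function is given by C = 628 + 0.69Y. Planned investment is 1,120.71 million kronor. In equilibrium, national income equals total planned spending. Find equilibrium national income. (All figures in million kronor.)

Y = 5641

Y = C + I = 628 + 0.69Y + 1120.71
Y − 0.69Y = 1748.71
0.31Y = 1748.71, so Y = 1748.71/0.31 = 5641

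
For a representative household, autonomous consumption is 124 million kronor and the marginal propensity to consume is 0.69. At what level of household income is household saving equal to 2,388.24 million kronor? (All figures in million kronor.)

Y = 8104

S = Y − C = -124 + 0.31Y
-124 + 0.31Y = 2388.24, so 0.31Y = 2512.24 and Y = 8104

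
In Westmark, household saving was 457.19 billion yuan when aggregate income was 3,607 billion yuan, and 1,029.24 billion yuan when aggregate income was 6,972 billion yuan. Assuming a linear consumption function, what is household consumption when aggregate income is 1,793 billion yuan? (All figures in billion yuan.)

C = 1644.19

MPS = ΔS/ΔY = (1029.24 − 457.19)/(6972 − 3607) = 572.05/3365 = 0.17
MPC = 1 − MPS = 0.83
Autonomous saving = 457.19 − 0.17(3607) = -156, so a = 156
C = 156 + 0.83(1793) = 156 + 1488.19 = 1644.19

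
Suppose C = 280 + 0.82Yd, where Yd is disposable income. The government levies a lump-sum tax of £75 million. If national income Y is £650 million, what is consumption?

C = 751.5

Yd = Y − T = 650 − 75 = 575
C = 280 + 0.82(575) = 280 + 471.5 = 751.5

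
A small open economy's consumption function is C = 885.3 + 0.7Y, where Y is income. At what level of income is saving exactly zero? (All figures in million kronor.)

At break-even, C = Y: 885.3 + 0.7Y = Y
0.3Y = 885.3, so Y = 885.3/0.3 = 2951

Y = 2951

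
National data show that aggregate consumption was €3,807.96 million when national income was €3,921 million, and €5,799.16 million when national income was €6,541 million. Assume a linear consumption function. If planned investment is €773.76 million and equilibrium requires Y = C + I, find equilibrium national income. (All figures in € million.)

MPC = (5799.16 − 3807.96)/(6541 − 3921) = 1991.2/2620 = 0.76
a = 3807.96 − 0.76(3921) = 828
Equilibrium: Y = 828 + 0.76Y + 773.76
0.24Y = 1601.76, so Y = 1601.76/0.24 = 6674

Y = 6674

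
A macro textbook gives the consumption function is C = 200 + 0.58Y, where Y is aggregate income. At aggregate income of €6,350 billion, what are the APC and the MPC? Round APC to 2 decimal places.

APC = 0.61; MPC = 0.58

MPC = 0.58 (the slope of the consumption function)
C = 200 + 0.58(6350) = 3883, so APC = 3883/6350 = 0.61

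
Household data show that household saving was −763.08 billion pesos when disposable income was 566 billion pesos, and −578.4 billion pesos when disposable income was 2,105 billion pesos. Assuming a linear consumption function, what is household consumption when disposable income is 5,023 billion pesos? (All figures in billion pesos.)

C = 5251.24

MPS = ΔS/ΔY = (-578.4 − (-763.08))/(2105 − 566) = 184.68/1539 = 0.12
MPC = 1 − MPS = 0.88
Autonomous saving = -763.08 − 0.12(566) = -831, so a = 831
C = 831 + 0.88(5023) = 831 + 4420.24 = 5251.24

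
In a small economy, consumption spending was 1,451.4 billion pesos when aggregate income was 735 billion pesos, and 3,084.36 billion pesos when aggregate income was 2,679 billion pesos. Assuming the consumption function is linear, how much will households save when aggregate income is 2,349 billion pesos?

MPC = (3084.36 − 1451.4)/(2679 − 735) = 1632.96/1944 = 0.84
a = 1451.4 − 0.84(735) = 1451.4 − 617.4 = 834
C = 834 + 0.84(2349) = 2807.16
S = 2349 − 2807.16 = -458.16

S = -458.16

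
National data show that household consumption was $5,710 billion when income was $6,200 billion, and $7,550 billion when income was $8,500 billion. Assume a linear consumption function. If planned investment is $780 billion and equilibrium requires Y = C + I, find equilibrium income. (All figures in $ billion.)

Y = 7650

MPC = (7550 − 5710)/(8500 − 6200) = 1840/2300 = 0.8
a = 5710 − 0.8(6200) = 750
Equilibrium: Y = 750 + 0.8Y + 780
0.2Y = 1530, so Y = 1530/0.2 = 7650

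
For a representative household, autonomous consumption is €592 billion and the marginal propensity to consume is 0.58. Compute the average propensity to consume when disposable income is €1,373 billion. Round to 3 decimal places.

APC = 1.011

C = 592 + 0.58(1373) = 1388.34
APC = C/Y = 1388.34/1373 = 1.011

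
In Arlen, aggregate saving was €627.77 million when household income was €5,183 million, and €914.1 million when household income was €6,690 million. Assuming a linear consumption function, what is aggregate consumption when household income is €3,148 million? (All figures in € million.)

MPS = ΔS/ΔY = (914.1 − 627.77)/(6690 − 5183) = 286.33/1507 = 0.19
MPC = 1 − MPS = 0.81
Autonomous saving = 627.77 − 0.19(5183) = -357, so a = 357
C = 357 + 0.81(3148) = 357 + 2549.88 = 2906.88

C = 2906.88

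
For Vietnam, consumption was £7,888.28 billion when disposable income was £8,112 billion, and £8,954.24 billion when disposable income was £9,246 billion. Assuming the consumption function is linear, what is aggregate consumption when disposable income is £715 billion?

MPC = (8954.24 − 7888.28)/(9246 − 8112) = 1065.96/1134 = 0.94
a = 7888.28 − 0.94(8112) = 7888.28 − 7625.28 = 263
C = 263 + 0.94(715) = 263 + 672.1 = 935.1

C = 935.1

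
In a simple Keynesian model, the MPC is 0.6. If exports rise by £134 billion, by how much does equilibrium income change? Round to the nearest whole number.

The multiplier is 1/(1 − MPC) = 1/0.4.
ΔY = 134/0.4 = 335.00 ≈ 335

ΔY ≈ 335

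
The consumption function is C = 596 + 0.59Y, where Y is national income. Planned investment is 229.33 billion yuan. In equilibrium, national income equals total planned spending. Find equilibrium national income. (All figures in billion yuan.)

Y = 2013

Y = C + I = 596 + 0.59Y + 229.33
Y − 0.59Y = 825.33
0.41Y = 825.33, so Y = 825.33/0.41 = 2013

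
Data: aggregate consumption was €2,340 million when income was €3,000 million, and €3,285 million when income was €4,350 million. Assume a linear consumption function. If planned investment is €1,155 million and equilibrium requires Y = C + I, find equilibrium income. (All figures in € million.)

Y = 4650

MPC = (3285 − 2340)/(4350 − 3000) = 945/1350 = 0.7
a = 2340 − 0.7(3000) = 240
Equilibrium: Y = 240 + 0.7Y + 1155
0.3Y = 1395, so Y = 1395/0.3 = 4650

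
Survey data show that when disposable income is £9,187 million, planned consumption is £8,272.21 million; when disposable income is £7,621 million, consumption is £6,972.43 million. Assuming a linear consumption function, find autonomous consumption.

MPC = ΔC/ΔY = (8272.21 − 6972.43)/(9187 − 7621) = 1299.78/1566 = 0.83
a = C − MPC·Y = 6972.43 − 0.83(7621) = 6972.43 − 6325.43 = 647

a = 647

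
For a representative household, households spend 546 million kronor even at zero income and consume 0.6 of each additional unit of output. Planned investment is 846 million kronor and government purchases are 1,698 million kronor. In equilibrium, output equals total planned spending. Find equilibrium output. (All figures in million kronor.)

Y = C + I + G = 546 + 0.6Y + 846 + 1698
Y − 0.6Y = 3090
0.4Y = 3090, so Y = 3090/0.4 = 7725

Y = 7725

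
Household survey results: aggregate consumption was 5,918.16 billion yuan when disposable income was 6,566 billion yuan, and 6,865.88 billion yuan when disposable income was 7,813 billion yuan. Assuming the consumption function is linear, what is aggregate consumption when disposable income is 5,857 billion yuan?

MPC = (6865.88 − 5918.16)/(7813 − 6566) = 947.72/1247 = 0.76
a = 5918.16 − 0.76(6566) = 5918.16 − 4990.16 = 928
C = 928 + 0.76(5857) = 928 + 4451.32 = 5379.32

C = 5379.32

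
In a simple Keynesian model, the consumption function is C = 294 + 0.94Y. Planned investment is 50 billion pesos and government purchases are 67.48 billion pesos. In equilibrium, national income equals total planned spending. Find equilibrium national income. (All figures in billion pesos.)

Y = 6858

Y = C + I + G = 294 + 0.94Y + 50 + 67.48
Y − 0.94Y = 411.48
0.06Y = 411.48, so Y = 411.48/0.06 = 6858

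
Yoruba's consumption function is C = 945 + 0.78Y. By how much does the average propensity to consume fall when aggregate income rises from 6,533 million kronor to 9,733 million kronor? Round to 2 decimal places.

At Y = 6533: C = 945 + 0.78(6533) = 6040.74, APC = 6040.74/6533 = 0.925
At Y = 9733: C = 8536.74, APC = 8536.74/9733 = 0.877
Fall in APC = 0.925 − 0.877 = 0.048 ≈ 0.05

ΔAPC = 0.05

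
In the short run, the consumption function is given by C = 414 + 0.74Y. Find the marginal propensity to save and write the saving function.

MPS = 0.26; S = -414 + 0.26Y

MPS = 1 − MPC = 1 − 0.74 = 0.26
S = Y − C = -414 + 0.26Y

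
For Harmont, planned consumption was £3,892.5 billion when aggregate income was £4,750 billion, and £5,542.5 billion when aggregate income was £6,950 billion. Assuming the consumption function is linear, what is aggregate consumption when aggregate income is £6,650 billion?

C = 5317.5

MPC = (5542.5 − 3892.5)/(6950 − 4750) = 1650/2200 = 0.75
a = 3892.5 − 0.75(4750) = 3892.5 − 3562.5 = 330
C = 330 + 0.75(6650) = 330 + 4987.5 = 5317.5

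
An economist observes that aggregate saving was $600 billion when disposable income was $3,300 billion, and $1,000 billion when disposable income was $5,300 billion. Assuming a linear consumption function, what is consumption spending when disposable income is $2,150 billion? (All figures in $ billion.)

MPS = ΔS/ΔY = (1000 − 600)/(5300 − 3300) = 400/2000 = 0.2
MPC = 1 − MPS = 0.8
Autonomous saving = 600 − 0.2(3300) = -60, so a = 60
C = 60 + 0.8(2150) = 60 + 1720 = 1780

C = 1780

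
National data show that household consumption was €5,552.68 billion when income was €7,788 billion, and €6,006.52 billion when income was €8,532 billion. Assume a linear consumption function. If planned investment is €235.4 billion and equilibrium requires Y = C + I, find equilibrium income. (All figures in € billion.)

MPC = (6006.52 − 5552.68)/(8532 − 7788) = 453.84/744 = 0.61
a = 5552.68 − 0.61(7788) = 802
Equilibrium: Y = 802 + 0.61Y + 235.4
0.39Y = 1037.4, so Y = 1037.4/0.39 = 2660

Y = 2660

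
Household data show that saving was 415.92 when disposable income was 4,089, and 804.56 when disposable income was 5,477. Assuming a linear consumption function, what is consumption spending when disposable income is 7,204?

MPS = ΔS/ΔY = (804.56 − 415.92)/(5477 − 4089) = 388.64/1388 = 0.28
MPC = 1 − MPS = 0.72
Autonomous saving = 415.92 − 0.28(4089) = -729, so a = 729
C = 729 + 0.72(7204) = 729 + 5186.88 = 5915.88

C = 5915.88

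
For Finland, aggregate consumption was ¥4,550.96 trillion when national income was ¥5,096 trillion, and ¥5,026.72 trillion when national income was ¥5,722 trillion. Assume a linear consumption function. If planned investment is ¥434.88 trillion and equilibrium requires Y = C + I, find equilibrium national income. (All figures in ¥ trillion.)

MPC = (5026.72 − 4550.96)/(5722 − 5096) = 475.76/626 = 0.76
a = 4550.96 − 0.76(5096) = 678
Equilibrium: Y = 678 + 0.76Y + 434.88
0.24Y = 1112.88, so Y = 1112.88/0.24 = 4637

Y = 4637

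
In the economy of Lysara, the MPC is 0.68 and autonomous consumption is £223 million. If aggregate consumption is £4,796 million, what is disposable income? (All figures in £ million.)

Y = 6725

223 + 0.68Y = 4796
0.68Y = 4573, so Y = 4573/0.68 = 6725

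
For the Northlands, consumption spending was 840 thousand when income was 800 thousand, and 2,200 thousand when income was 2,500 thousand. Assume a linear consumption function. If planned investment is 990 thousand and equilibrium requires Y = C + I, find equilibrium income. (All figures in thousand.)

MPC = (2200 − 840)/(2500 − 800) = 1360/1700 = 0.8
a = 840 − 0.8(800) = 200
Equilibrium: Y = 200 + 0.8Y + 990
0.2Y = 1190, so Y = 1190/0.2 = 5950

Y = 5950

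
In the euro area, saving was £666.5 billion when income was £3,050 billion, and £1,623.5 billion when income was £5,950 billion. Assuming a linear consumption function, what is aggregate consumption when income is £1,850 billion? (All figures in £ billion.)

C = 1579.5

MPS = ΔS/ΔY = (1623.5 − 666.5)/(5950 − 3050) = 957/2900 = 0.33
MPC = 1 − MPS = 0.67
Autonomous saving = 666.5 − 0.33(3050) = -340, so a = 340
C = 340 + 0.67(1850) = 340 + 1239.5 = 1579.5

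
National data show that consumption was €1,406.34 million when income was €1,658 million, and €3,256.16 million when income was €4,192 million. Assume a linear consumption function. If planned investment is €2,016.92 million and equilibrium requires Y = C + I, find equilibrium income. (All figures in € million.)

MPC = (3256.16 − 1406.34)/(4192 − 1658) = 1849.82/2534 = 0.73
a = 1406.34 − 0.73(1658) = 196
Equilibrium: Y = 196 + 0.73Y + 2016.92
0.27Y = 2212.92, so Y = 2212.92/0.27 = 8196

Y = 8196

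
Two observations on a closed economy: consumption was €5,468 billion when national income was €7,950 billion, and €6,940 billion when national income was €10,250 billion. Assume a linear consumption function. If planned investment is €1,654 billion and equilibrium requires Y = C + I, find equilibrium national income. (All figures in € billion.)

MPC = (6940 − 5468)/(10250 − 7950) = 1472/2300 = 0.64
a = 5468 − 0.64(7950) = 380
Equilibrium: Y = 380 + 0.64Y + 1654
0.36Y = 2034, so Y = 2034/0.36 = 5650

Y = 5650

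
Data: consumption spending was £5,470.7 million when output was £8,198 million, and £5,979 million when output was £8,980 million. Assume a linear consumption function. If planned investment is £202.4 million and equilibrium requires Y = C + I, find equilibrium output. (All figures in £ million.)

Y = 984

MPC = (5979 − 5470.7)/(8980 − 8198) = 508.3/782 = 0.65
a = 5470.7 − 0.65(8198) = 142
Equilibrium: Y = 142 + 0.65Y + 202.4
0.35Y = 344.4, so Y = 344.4/0.35 = 984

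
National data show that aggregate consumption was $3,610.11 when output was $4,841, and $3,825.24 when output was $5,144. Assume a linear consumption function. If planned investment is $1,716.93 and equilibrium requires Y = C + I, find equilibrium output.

Y = 6517

MPC = (3825.24 − 3610.11)/(5144 − 4841) = 215.13/303 = 0.71
a = 3610.11 − 0.71(4841) = 173
Equilibrium: Y = 173 + 0.71Y + 1716.93
0.29Y = 1889.93, so Y = 1889.93/0.29 = 6517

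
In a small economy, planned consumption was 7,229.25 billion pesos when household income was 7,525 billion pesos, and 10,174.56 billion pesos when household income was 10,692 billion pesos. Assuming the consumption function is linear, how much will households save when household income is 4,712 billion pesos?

MPC = (10174.56 − 7229.25)/(10692 − 7525) = 2945.31/3167 = 0.93
a = 7229.25 − 0.93(7525) = 7229.25 − 6998.25 = 231
C = 231 + 0.93(4712) = 4613.16
S = 4712 − 4613.16 = 98.84

S = 98.84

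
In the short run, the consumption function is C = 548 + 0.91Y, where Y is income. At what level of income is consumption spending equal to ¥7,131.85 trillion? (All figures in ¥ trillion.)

Y = 7235

548 + 0.91Y = 7131.85
0.91Y = 6583.85, so Y = 6583.85/0.91 = 7235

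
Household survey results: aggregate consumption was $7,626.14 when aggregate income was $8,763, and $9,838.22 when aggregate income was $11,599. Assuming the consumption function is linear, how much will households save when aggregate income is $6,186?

MPC = (9838.22 − 7626.14)/(11599 − 8763) = 2212.08/2836 = 0.78
a = 7626.14 − 0.78(8763) = 7626.14 − 6835.14 = 791
C = 791 + 0.78(6186) = 5616.08
S = 6186 − 5616.08 = 569.92

S = 569.92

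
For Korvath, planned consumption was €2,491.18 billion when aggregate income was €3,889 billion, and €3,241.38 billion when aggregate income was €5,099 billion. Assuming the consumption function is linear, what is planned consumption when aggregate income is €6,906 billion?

C = 4361.72

MPC = (3241.38 − 2491.18)/(5099 − 3889) = 750.2/1210 = 0.62
a = 2491.18 − 0.62(3889) = 2491.18 − 2411.18 = 80
C = 80 + 0.62(6906) = 80 + 4281.72 = 4361.72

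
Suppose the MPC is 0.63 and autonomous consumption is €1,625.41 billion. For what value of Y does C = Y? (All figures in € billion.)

Y = 4393

At break-even, C = Y: 1625.41 + 0.63Y = Y
0.37Y = 1625.41, so Y = 1625.41/0.37 = 4393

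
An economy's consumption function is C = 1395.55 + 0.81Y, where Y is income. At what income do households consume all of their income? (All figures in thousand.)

Y = 7345

At break-even, C = Y: 1395.55 + 0.81Y = Y
0.19Y = 1395.55, so Y = 1395.55/0.19 = 7345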